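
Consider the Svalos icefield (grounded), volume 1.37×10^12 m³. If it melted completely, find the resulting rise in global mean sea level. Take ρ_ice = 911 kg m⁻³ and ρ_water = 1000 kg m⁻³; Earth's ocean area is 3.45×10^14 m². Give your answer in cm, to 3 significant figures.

Svalos: 1.37×10^12 m³ × (911/1000) = 1.248×10^12 m³ of water.
Spread over 3.45×10^14 m² of ocean, Δh = 1.248×10^12 / 3.45×10^14 = 3.62×10^-3 m = 0.362 cm.

≈ 0.362 cm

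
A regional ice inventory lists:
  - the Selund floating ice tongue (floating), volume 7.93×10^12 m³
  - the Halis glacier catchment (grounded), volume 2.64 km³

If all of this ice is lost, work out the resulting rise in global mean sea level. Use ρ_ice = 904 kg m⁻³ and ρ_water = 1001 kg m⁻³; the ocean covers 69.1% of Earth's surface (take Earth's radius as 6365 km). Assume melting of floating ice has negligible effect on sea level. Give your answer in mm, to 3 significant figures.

≈ 6.78×10^-3 mm

The Selund floating ice tongue is floating and already displaces its own weight of water, so its melt adds essentially nothing to sea level.
Halis: 2.64 km³ × (904/1001) = 2.384 km³ of water.
Total added water ≈ 2.384×10^9 m³ over 3.52×10^14 m² → Δh = 6.78×10^-6 m = 6.78×10^-3 mm.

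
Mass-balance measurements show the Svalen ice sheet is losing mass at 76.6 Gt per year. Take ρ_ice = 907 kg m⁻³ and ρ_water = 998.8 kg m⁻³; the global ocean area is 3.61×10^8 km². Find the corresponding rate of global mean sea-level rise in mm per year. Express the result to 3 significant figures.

ρ_w = 998.8 kg m⁻³. Annual water volume added = 76.6 Gt / ρ_w = 7.660×10^13 kg / 998.8 kg m⁻³ = 7.669×10^10 m³.
Δh per year = 7.669×10^10 / 3.61×10^14 = 2.12×10^-4 m = 0.212 mm.

≈ 0.212 mm/yr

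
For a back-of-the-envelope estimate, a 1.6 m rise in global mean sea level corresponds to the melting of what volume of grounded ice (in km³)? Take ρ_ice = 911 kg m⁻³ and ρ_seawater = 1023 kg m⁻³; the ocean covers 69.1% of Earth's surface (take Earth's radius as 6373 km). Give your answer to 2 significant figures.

Required water volume = Δh × A = 1.6 m × 3.53×10^14 m² = 5.643×10^14 m³ = 5.643×10^5 km³.
Ice volume = water volume × ρ_w/ρ_ice = 5.643×10^5 × 1023/911 = 6.3×10^5 km³.

≈ 6.3×10^5 km³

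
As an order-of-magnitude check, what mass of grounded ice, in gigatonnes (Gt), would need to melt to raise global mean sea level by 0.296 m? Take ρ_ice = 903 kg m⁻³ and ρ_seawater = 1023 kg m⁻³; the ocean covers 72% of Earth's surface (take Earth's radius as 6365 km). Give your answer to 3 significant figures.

≈ 1.11×10^5 Gt

Required water volume = Δh × A = 0.296 m × 3.67×10^14 m² = 1.085×10^14 m³.
ρ_w = 1023 kg m⁻³, so the mass of water = 1.085×10^14 m³ × 1023 kg m⁻³ = 1.110×10^17 kg = 1.11×10^5 Gt (and the same mass of ice, by conservation).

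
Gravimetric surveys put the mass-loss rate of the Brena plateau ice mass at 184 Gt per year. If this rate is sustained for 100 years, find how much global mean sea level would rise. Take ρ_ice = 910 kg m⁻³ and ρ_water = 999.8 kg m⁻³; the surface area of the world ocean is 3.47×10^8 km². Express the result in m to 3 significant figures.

Total mass lost = 184 Gt/yr × 100 yr = 1.840×10^4 Gt = 1.840×10^16 kg.
ρ_w = 999.8 kg m⁻³, so water volume = 1.840×10^16 / 999.8 = 1.840×10^13 m³.
Δh = 1.840×10^13 / 3.47×10^14 = 0.0530 m.

≈ 0.0530 m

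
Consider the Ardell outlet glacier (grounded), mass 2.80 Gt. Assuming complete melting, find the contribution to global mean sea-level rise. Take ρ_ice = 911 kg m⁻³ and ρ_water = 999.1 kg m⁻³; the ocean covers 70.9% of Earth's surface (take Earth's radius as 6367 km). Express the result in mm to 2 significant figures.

Ardell: 2.80 Gt = 2.800×10^12 kg; dividing by ρ_w = 999.1 kg m⁻³ gives 2.803×10^9 m³ of water.
Spread over 3.61×10^14 m² of ocean, Δh = 2.803×10^9 / 3.61×10^14 = 7.76×10^-6 m = 7.8×10^-3 mm.

≈ 7.8×10^-3 mm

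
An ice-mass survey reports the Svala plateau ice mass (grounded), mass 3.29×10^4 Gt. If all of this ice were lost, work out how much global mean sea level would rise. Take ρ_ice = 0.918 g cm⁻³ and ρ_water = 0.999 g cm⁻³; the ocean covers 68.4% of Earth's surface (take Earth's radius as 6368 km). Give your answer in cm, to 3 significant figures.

Svala: 3.29×10^4 Gt = 3.290×10^16 kg; dividing by ρ_w = 0.999 g cm⁻³ = 999 kg m⁻³ gives 3.293×10^13 m³ of water.
Spread over 3.49×10^14 m² of ocean, Δh = 3.293×10^13 / 3.49×10^14 = 0.0945 m = 9.45 cm.

≈ 9.45 cm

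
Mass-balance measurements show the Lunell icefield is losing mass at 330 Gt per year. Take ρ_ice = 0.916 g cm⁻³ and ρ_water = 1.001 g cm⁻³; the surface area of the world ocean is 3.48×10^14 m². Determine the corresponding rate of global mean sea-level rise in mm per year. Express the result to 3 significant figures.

≈ 0.947 mm/yr

ρ_w = 1.001 g cm⁻³ = 1001 kg m⁻³. Annual water volume added = 330 Gt / ρ_w = 3.300×10^14 kg / 1001 kg m⁻³ = 3.297×10^11 m³.
Δh per year = 3.297×10^11 / 3.48×10^14 = 9.47×10^-4 m = 0.947 mm.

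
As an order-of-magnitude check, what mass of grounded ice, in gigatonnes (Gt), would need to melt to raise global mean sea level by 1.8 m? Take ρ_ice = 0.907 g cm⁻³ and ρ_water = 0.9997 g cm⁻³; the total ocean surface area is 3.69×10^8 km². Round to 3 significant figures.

≈ 6.64×10^5 Gt

Required water volume = Δh × A = 1.8 m × 3.69×10^14 m² = 6.642×10^14 m³.
ρ_w = 0.9997 g cm⁻³ = 999.7 kg m⁻³, so the mass of water = 6.642×10^14 m³ × 999.7 kg m⁻³ = 6.640×10^17 kg = 6.64×10^5 Gt (and the same mass of ice, by conservation).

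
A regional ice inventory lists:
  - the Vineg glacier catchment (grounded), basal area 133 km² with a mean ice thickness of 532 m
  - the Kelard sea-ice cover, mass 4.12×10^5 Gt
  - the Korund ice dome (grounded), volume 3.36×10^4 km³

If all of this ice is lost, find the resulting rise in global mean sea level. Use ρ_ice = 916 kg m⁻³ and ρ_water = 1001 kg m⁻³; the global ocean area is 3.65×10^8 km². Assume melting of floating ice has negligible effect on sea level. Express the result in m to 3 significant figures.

≈ 0.0844 m

Vineg: ice volume = 133 km² × 532 m = 70.76 km³; 70.76 × (916/1001) = 64.75 km³ of water.
The Kelard sea-ice cover is floating and already displaces its own weight of water, so its melt adds essentially nothing to sea level.
Korund: 3.36×10^4 km³ × (916/1001) = 3.075×10^4 km³ of water.
Total added water ≈ 3.081×10^13 m³ over 3.65×10^14 m² → Δh = 0.0844 m.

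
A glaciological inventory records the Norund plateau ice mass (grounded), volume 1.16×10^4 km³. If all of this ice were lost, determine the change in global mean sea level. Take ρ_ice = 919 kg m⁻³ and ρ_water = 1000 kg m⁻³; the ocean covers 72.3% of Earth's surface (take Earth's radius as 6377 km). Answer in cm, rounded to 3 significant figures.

Norund: 1.16×10^4 km³ × (919/1000) = 1.066×10^4 km³ of water.
Spread over 3.69×10^14 m² of ocean, Δh = 1.066×10^13 / 3.69×10^14 = 0.0289 m = 2.89 cm.

≈ 2.89 cm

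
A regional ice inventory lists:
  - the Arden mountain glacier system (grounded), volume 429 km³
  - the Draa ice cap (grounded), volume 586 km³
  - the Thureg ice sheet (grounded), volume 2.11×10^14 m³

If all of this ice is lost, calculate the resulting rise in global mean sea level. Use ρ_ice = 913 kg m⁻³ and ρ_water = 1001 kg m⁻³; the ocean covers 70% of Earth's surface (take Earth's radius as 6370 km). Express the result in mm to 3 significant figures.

≈ 542 mm

Arden: 429 km³ × (913/1001) = 391.3 km³ of water.
Draa: 586 km³ × (913/1001) = 534.5 km³ of water.
Thureg: 2.11×10^14 m³ × (913/1001) = 1.925×10^14 m³ of water.
Total added water ≈ 1.934×10^14 m³ over 3.57×10^14 m² → Δh = 0.542 m = 542 mm.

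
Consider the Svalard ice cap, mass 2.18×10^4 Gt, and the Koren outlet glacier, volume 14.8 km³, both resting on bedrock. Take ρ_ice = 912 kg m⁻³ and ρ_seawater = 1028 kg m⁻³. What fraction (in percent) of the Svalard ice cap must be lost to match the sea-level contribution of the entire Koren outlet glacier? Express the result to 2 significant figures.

≈ 0.062 %

Equal sea-level rise means equal mass of meltwater, i.e. equal mass of ice lost.
Ice mass of Koren: 1.350×10^13 kg; ice mass of Svalard: 2.180×10^16 kg.
Fraction required = 1.350×10^13 / 2.180×10^16 = 6.19×10^-4 → 0.062 %.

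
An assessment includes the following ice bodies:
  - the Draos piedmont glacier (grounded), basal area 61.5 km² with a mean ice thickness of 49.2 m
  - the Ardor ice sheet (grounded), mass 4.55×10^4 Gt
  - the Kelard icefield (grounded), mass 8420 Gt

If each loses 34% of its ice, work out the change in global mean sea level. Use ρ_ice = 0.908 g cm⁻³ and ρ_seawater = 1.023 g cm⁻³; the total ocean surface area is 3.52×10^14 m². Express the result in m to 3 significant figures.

≈ 0.0509 m

Draos: ice volume = 61.5 km² × 49.2 m = 3.026 km³; 0.34 × 3.026 × (908/1023) = 0.9131 km³ of water.
Ardor: 0.34 × 4.55×10^4 Gt = 1.547×10^16 kg; dividing by ρ_w = 1.023 g cm⁻³ = 1023 kg m⁻³ gives 1.512×10^13 m³ of water.
Kelard: 0.34 × 8420 Gt = 2.863×10^15 kg; dividing by ρ_w = 1023 kg m⁻³ gives 2.798×10^12 m³ of water.
Total added water ≈ 1.792×10^13 m³ over 3.52×10^14 m² → Δh = 0.0509 m.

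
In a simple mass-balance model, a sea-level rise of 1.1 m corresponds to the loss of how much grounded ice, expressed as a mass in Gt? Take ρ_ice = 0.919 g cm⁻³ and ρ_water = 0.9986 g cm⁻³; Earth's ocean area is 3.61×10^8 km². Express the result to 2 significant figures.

≈ 4.0×10^5 Gt

Required water volume = Δh × A = 1.1 m × 3.61×10^14 m² = 3.971×10^14 m³.
ρ_w = 0.9986 g cm⁻³ = 998.6 kg m⁻³, so the mass of water = 3.971×10^14 m³ × 998.6 kg m⁻³ = 3.965×10^17 kg = 4.0×10^5 Gt (and the same mass of ice, by conservation).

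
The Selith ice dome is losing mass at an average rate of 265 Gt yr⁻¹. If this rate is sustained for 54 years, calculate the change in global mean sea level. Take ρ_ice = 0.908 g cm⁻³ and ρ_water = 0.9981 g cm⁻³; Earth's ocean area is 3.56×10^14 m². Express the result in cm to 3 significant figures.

≈ 4.03 cm

Total mass lost = 265 Gt/yr × 54 yr = 1.431×10^4 Gt = 1.431×10^16 kg.
ρ_w = 0.9981 g cm⁻³ = 998.1 kg m⁻³, so water volume = 1.431×10^16 / 998.1 = 1.434×10^13 m³.
Δh = 1.434×10^13 / 3.56×10^14 = 0.0403 m = 4.03 cm.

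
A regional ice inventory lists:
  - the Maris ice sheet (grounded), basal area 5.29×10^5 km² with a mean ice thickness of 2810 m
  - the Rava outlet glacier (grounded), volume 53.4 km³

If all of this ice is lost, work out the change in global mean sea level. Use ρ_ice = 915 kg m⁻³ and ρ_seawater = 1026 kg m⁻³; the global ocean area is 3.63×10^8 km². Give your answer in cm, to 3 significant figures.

Maris: ice volume = 5.29×10^5 km² × 2810 m = 1.486×10^6 km³; 1.486×10^6 × (915/1026) = 1.326×10^6 km³ of water.
Rava: 53.4 km³ × (915/1026) = 47.62 km³ of water.
Total added water ≈ 1.326×10^15 m³ over 3.63×10^14 m² → Δh = 3.65 m = 365 cm.

≈ 365 cm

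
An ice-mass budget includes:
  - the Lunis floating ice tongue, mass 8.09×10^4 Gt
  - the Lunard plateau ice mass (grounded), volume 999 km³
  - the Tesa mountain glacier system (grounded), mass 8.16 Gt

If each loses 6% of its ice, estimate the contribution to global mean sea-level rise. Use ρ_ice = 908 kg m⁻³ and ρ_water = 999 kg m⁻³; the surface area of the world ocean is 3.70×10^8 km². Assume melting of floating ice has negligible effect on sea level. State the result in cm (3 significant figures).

The Lunis floating ice tongue is floating and already displaces its own weight of water, so its melt adds essentially nothing to sea level.
Lunard: 0.06 × 999 km³ × (908/999) = 54.48 km³ of water.
Tesa: 0.06 × 8.16 Gt = 4.896×10^11 kg; dividing by ρ_w = 999 kg m⁻³ gives 4.901×10^8 m³ of water.
Total added water ≈ 5.497×10^10 m³ over 3.70×10^14 m² → Δh = 1.49×10^-4 m = 0.0149 cm.

≈ 0.0149 cm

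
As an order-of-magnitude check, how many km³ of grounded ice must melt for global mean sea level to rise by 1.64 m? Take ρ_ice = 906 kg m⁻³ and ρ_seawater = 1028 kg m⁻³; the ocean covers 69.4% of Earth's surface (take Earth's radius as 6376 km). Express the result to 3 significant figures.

Required water volume = Δh × A = 1.64 m × 3.55×10^14 m² = 5.814×10^14 m³ = 5.814×10^5 km³.
Ice volume = water volume × ρ_w/ρ_ice = 5.814×10^5 × 1028/906 = 6.60×10^5 km³.

≈ 6.60×10^5 km³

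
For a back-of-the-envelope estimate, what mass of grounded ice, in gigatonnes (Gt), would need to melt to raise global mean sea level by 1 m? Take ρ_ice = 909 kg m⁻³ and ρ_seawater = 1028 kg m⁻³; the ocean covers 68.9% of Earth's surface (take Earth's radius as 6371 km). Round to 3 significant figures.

≈ 3.61×10^5 Gt

Required water volume = Δh × A = 1 m × 3.51×10^14 m² = 3.514×10^14 m³.
ρ_w = 1028 kg m⁻³, so the mass of water = 3.514×10^14 m³ × 1028 kg m⁻³ = 3.613×10^17 kg = 3.61×10^5 Gt (and the same mass of ice, by conservation).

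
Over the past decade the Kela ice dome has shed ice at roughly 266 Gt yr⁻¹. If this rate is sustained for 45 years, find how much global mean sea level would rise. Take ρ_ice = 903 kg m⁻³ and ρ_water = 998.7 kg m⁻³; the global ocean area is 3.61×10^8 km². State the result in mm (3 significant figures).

≈ 33.2 mm

Total mass lost = 266 Gt/yr × 45 yr = 1.197×10^4 Gt = 1.197×10^16 kg.
ρ_w = 998.7 kg m⁻³, so water volume = 1.197×10^16 / 998.7 = 1.199×10^13 m³.
Δh = 1.199×10^13 / 3.61×10^14 = 0.0332 m = 33.2 mm.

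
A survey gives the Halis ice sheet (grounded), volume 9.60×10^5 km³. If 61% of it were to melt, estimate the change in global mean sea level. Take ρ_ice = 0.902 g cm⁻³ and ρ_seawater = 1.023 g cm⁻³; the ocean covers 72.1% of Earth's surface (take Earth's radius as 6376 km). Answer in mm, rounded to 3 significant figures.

Halis: 0.61 × 9.60×10^5 km³ × (902/1023) = 5.163×10^5 km³ of water.
Spread over 3.68×10^14 m² of ocean, Δh = 5.163×10^14 / 3.68×10^14 = 1.40 m = 1400 mm.

≈ 1400 mm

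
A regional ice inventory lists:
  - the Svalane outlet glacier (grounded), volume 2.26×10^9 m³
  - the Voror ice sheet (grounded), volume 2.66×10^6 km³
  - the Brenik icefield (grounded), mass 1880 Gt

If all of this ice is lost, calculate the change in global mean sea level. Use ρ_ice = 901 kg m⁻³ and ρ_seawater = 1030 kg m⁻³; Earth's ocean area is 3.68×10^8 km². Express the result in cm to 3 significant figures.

≈ 633 cm

Svalane: 2.26×10^9 m³ × (901/1030) = 1.977×10^9 m³ of water.
Voror: 2.66×10^6 km³ × (901/1030) = 2.327×10^6 km³ of water.
Brenik: 1880 Gt = 1.880×10^15 kg; dividing by ρ_w = 1030 kg m⁻³ gives 1.825×10^12 m³ of water.
Total added water ≈ 2.329×10^15 m³ over 3.68×10^14 m² → Δh = 6.33 m = 633 cm.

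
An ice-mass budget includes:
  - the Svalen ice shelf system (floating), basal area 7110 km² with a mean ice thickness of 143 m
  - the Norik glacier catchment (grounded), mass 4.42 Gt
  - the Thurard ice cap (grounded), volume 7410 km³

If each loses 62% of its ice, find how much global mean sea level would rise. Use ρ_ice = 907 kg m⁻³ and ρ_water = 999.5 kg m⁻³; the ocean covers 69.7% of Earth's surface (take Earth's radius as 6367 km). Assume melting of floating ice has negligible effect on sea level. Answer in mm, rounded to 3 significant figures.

≈ 11.7 mm

The Svalen ice shelf system is floating and already displaces its own weight of water, so its melt adds essentially nothing to sea level.
Norik: 0.62 × 4.42 Gt = 2.740×10^12 kg; dividing by ρ_w = 999.5 kg m⁻³ gives 2.742×10^9 m³ of water.
Thurard: 0.62 × 7410 km³ × (907/999.5) = 4169 km³ of water.
Total added water ≈ 4.172×10^12 m³ over 3.55×10^14 m² → Δh = 0.0117 m = 11.7 mm.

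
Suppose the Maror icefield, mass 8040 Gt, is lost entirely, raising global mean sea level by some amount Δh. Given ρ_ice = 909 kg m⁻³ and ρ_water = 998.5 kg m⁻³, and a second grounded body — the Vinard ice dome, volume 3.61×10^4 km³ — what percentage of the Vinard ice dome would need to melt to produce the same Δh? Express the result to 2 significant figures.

≈ 25 %

Equal sea-level rise means equal mass of meltwater, i.e. equal mass of ice lost.
Ice mass of Maror: 8.040×10^15 kg; ice mass of Vinard: 3.281×10^16 kg.
Fraction required = 8.040×10^15 / 3.281×10^16 = 0.245 → 25 %.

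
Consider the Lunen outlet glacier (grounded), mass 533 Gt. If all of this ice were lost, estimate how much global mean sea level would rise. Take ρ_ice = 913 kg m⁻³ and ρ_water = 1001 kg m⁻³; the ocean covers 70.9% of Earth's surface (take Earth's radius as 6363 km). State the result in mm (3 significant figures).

Lunen: 533 Gt = 5.330×10^14 kg; dividing by ρ_w = 1001 kg m⁻³ gives 5.325×10^11 m³ of water.
Spread over 3.61×10^14 m² of ocean, Δh = 5.325×10^11 / 3.61×10^14 = 1.48×10^-3 m = 1.48 mm.

≈ 1.48 mm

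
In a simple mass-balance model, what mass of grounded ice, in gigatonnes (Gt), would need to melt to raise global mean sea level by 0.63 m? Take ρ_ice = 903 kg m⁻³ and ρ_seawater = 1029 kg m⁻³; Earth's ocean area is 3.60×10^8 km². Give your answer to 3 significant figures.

≈ 2.33×10^5 Gt

Required water volume = Δh × A = 0.63 m × 3.60×10^14 m² = 2.268×10^14 m³.
ρ_w = 1029 kg m⁻³, so the mass of water = 2.268×10^14 m³ × 1029 kg m⁻³ = 2.334×10^17 kg = 2.33×10^5 Gt (and the same mass of ice, by conservation).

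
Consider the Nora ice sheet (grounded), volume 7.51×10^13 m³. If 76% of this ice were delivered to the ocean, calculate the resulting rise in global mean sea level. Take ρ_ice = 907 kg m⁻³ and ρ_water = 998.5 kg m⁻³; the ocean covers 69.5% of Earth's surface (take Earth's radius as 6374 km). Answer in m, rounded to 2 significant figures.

≈ 0.15 m

Nora: 0.76 × 7.51×10^13 m³ × (907/998.5) = 5.185×10^13 m³ of water.
Spread over 3.55×10^14 m² of ocean, Δh = 5.185×10^13 / 3.55×10^14 = 0.146 m.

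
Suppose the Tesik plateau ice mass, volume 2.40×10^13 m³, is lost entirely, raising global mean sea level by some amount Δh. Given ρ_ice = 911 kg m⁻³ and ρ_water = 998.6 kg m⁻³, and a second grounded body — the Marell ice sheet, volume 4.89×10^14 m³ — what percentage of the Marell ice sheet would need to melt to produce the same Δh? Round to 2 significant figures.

≈ 4.9 %

Equal sea-level rise means equal mass of meltwater, i.e. equal mass of ice lost.
Ice mass of Tesik: 2.186×10^16 kg; ice mass of Marell: 4.455×10^17 kg.
Fraction required = 2.186×10^16 / 4.455×10^17 = 0.0491 → 4.9 %.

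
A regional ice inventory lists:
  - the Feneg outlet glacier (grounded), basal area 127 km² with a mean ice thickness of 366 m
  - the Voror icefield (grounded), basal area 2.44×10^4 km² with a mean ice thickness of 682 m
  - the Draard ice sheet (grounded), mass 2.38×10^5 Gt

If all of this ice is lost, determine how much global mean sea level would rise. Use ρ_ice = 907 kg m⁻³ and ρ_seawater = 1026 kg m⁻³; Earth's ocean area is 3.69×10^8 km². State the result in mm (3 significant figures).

≈ 669 mm

Feneg: ice volume = 127 km² × 366 m = 46.48 km³; 46.48 × (907/1026) = 41.09 km³ of water.
Voror: ice volume = 2.44×10^4 km² × 682 m = 1.664×10^4 km³; 1.664×10^4 × (907/1026) = 1.471×10^4 km³ of water.
Draard: 2.38×10^5 Gt = 2.380×10^17 kg; dividing by ρ_w = 1026 kg m⁻³ gives 2.320×10^14 m³ of water.
Total added water ≈ 2.467×10^14 m³ over 3.69×10^14 m² → Δh = 0.669 m = 669 mm.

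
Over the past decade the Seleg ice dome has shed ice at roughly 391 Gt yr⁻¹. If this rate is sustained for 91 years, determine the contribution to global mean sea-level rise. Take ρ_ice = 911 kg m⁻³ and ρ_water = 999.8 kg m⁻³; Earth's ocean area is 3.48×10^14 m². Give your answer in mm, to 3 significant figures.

≈ 102 mm

Total mass lost = 391 Gt/yr × 91 yr = 3.558×10^4 Gt = 3.558×10^16 kg.
ρ_w = 999.8 kg m⁻³, so water volume = 3.558×10^16 / 999.8 = 3.559×10^13 m³.
Δh = 3.559×10^13 / 3.48×10^14 = 0.102 m = 102 mm.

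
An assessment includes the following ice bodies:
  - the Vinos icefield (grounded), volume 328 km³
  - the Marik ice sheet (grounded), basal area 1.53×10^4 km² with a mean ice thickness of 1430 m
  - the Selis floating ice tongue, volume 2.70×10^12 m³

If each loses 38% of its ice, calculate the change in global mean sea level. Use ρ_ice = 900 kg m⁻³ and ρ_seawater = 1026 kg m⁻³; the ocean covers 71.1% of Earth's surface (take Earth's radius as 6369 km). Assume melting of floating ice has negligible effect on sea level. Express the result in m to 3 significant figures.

Vinos: 0.38 × 328 km³ × (900/1026) = 109.3 km³ of water.
Marik: ice volume = 1.53×10^4 km² × 1430 m = 2.188×10^4 km³; 0.38 × 2.188×10^4 × (900/1026) = 7293 km³ of water.
The Selis floating ice tongue is floating and already displaces its own weight of water, so its melt adds essentially nothing to sea level.
Total added water ≈ 7.402×10^12 m³ over 3.62×10^14 m² → Δh = 0.0204 m.

≈ 0.0204 m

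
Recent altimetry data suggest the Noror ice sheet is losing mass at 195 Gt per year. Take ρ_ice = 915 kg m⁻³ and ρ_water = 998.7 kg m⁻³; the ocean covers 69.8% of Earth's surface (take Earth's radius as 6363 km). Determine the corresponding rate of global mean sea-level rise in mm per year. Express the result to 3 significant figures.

≈ 0.550 mm/yr

ρ_w = 998.7 kg m⁻³. Annual water volume added = 195 Gt / ρ_w = 1.950×10^14 kg / 998.7 kg m⁻³ = 1.953×10^11 m³.
Δh per year = 1.953×10^11 / 3.55×10^14 = 5.50×10^-4 m = 0.550 mm.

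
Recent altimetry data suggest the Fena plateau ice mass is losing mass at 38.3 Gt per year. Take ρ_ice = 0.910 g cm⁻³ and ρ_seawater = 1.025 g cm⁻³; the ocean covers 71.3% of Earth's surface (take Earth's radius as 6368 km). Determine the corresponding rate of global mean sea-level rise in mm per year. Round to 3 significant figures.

ρ_w = 1.025 g cm⁻³ = 1025 kg m⁻³. Annual water volume added = 38.3 Gt / ρ_w = 3.830×10^13 kg / 1025 kg m⁻³ = 3.737×10^10 m³.
Δh per year = 3.737×10^10 / 3.63×10^14 = 1.03×10^-4 m = 0.103 mm.

≈ 0.103 mm/yr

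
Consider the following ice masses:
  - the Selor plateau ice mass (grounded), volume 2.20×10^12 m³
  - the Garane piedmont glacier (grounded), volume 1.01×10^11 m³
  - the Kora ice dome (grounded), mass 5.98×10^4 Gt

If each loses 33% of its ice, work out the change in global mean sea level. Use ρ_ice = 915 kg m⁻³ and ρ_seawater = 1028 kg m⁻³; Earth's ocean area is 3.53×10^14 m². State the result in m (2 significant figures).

Selor: 0.33 × 2.20×10^12 m³ × (915/1028) = 6.462×10^11 m³ of water.
Garane: 0.33 × 1.01×10^11 m³ × (915/1028) = 2.967×10^10 m³ of water.
Kora: 0.33 × 5.98×10^4 Gt = 1.973×10^16 kg; dividing by ρ_w = 1028 kg m⁻³ gives 1.920×10^13 m³ of water.
Total added water ≈ 1.987×10^13 m³ over 3.53×10^14 m² → Δh = 0.0563 m.

≈ 0.056 m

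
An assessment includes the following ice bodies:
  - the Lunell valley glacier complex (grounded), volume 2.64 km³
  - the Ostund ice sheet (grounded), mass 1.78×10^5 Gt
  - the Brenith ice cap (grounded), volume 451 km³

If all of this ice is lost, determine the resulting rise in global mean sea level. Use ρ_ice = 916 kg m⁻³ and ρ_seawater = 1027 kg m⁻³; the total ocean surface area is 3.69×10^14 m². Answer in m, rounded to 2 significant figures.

Lunell: 2.64 km³ × (916/1027) = 2.355 km³ of water.
Ostund: 1.78×10^5 Gt = 1.780×10^17 kg; dividing by ρ_w = 1027 kg m⁻³ gives 1.733×10^14 m³ of water.
Brenith: 451 km³ × (916/1027) = 402.3 km³ of water.
Total added water ≈ 1.737×10^14 m³ over 3.69×10^14 m² → Δh = 0.471 m.

≈ 0.47 m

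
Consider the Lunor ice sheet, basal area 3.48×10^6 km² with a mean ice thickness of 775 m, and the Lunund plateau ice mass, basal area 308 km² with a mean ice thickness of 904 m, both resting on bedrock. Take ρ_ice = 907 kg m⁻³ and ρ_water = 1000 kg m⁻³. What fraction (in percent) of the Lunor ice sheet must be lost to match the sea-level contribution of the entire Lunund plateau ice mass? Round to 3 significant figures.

Equal sea-level rise means equal mass of meltwater, i.e. equal mass of ice lost.
Ice mass of Lunund: 2.525×10^14 kg; ice mass of Lunor: 2.446×10^18 kg.
Fraction required = 2.525×10^14 / 2.446×10^18 = 1.03×10^-4 → 0.0103 %.

≈ 0.0103 %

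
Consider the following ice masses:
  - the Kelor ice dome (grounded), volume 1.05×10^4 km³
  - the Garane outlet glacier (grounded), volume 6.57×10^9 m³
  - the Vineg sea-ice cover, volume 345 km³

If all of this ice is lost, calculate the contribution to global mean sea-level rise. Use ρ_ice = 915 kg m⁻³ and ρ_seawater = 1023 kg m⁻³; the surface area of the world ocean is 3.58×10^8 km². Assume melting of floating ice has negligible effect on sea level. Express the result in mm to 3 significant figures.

≈ 26.2 mm

Kelor: 1.05×10^4 km³ × (915/1023) = 9391 km³ of water.
Garane: 6.57×10^9 m³ × (915/1023) = 5.876×10^9 m³ of water.
The Vineg sea-ice cover is floating and already displaces its own weight of water, so its melt adds essentially nothing to sea level.
Total added water ≈ 9.397×10^12 m³ over 3.58×10^14 m² → Δh = 0.0262 m = 26.2 mm.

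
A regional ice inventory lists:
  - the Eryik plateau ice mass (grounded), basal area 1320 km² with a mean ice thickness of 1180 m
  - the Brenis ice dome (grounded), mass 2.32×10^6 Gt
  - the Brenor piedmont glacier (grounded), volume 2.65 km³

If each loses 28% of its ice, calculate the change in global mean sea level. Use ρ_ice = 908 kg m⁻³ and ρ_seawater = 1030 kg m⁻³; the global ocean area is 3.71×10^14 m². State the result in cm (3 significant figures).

≈ 170 cm

Eryik: ice volume = 1320 km² × 1180 m = 1558 km³; 0.28 × 1558 × (908/1030) = 384.5 km³ of water.
Brenis: 0.28 × 2.32×10^6 Gt = 6.496×10^17 kg; dividing by ρ_w = 1030 kg m⁻³ gives 6.307×10^14 m³ of water.
Brenor: 0.28 × 2.65 km³ × (908/1030) = 0.6541 km³ of water.
Total added water ≈ 6.311×10^14 m³ over 3.71×10^14 m² → Δh = 1.70 m = 170 cm.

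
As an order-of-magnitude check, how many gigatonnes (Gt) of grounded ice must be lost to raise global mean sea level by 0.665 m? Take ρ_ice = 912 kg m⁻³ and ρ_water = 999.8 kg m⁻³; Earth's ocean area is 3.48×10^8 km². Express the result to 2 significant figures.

Required water volume = Δh × A = 0.665 m × 3.48×10^14 m² = 2.314×10^14 m³.
ρ_w = 999.8 kg m⁻³, so the mass of water = 2.314×10^14 m³ × 999.8 kg m⁻³ = 2.314×10^17 kg = 2.3×10^5 Gt (and the same mass of ice, by conservation).

≈ 2.3×10^5 Gt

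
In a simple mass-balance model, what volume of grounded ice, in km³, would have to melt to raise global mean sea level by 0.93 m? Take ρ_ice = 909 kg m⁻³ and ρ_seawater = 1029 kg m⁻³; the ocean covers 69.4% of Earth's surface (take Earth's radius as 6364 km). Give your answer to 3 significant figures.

Required water volume = Δh × A = 0.93 m × 3.53×10^14 m² = 3.285×10^14 m³ = 3.285×10^5 km³.
Ice volume = water volume × ρ_w/ρ_ice = 3.285×10^5 × 1029/909 = 3.72×10^5 km³.

≈ 3.72×10^5 km³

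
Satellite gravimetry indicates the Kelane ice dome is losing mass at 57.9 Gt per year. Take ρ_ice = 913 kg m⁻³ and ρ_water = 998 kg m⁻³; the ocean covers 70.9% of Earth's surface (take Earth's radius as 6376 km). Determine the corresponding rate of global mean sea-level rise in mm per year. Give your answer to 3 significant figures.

ρ_w = 998 kg m⁻³. Annual water volume added = 57.9 Gt / ρ_w = 5.790×10^13 kg / 998 kg m⁻³ = 5.802×10^10 m³.
Δh per year = 5.802×10^10 / 3.62×10^14 = 1.60×10^-4 m = 0.160 mm.

≈ 0.160 mm/yr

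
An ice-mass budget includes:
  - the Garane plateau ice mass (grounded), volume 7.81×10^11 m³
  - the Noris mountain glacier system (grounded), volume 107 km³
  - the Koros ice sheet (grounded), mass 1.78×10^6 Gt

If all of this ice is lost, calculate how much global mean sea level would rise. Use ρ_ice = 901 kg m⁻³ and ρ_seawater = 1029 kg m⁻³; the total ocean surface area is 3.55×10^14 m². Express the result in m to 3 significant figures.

≈ 4.87 m

Garane: 7.81×10^11 m³ × (901/1029) = 6.838×10^11 m³ of water.
Noris: 107 km³ × (901/1029) = 93.69 km³ of water.
Koros: 1.78×10^6 Gt = 1.780×10^18 kg; dividing by ρ_w = 1029 kg m⁻³ gives 1.730×10^15 m³ of water.
Total added water ≈ 1.731×10^15 m³ over 3.55×10^14 m² → Δh = 4.87 m.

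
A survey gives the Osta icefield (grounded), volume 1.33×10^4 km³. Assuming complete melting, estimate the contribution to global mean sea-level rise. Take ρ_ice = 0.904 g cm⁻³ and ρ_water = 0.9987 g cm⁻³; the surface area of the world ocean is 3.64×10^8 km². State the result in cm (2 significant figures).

≈ 3.3 cm

Osta: 1.33×10^4 km³ × (904/998.7) = 1.204×10^4 km³ of water.
Spread over 3.64×10^14 m² of ocean, Δh = 1.204×10^13 / 3.64×10^14 = 0.0331 m = 3.3 cm.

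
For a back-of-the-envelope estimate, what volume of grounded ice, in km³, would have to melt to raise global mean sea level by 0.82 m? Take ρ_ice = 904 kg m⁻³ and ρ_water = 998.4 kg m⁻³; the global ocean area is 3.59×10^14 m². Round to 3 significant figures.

≈ 3.25×10^5 km³

Required water volume = Δh × A = 0.82 m × 3.59×10^14 m² = 2.944×10^14 m³ = 2.944×10^5 km³.
Ice volume = water volume × ρ_w/ρ_ice = 2.944×10^5 × 998.4/904 = 3.25×10^5 km³.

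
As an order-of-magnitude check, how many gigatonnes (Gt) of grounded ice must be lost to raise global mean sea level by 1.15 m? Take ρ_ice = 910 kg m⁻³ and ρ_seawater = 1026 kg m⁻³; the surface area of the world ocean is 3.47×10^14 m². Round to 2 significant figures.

≈ 4.1×10^5 Gt

Required water volume = Δh × A = 1.15 m × 3.47×10^14 m² = 3.990×10^14 m³.
ρ_w = 1026 kg m⁻³, so the mass of water = 3.990×10^14 m³ × 1026 kg m⁻³ = 4.094×10^17 kg = 4.1×10^5 Gt (and the same mass of ice, by conservation).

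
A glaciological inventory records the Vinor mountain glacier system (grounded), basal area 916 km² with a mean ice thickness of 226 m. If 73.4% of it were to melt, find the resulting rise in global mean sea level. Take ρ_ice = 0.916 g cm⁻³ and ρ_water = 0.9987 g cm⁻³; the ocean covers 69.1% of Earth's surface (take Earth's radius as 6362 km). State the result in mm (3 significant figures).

≈ 0.397 mm

Vinor: ice volume = 916 km² × 226 m = 207.0 km³; 0.734 × 207.0 × (916/998.7) = 139.4 km³ of water.
Spread over 3.51×10^14 m² of ocean, Δh = 1.394×10^11 / 3.51×10^14 = 3.97×10^-4 m = 0.397 mm.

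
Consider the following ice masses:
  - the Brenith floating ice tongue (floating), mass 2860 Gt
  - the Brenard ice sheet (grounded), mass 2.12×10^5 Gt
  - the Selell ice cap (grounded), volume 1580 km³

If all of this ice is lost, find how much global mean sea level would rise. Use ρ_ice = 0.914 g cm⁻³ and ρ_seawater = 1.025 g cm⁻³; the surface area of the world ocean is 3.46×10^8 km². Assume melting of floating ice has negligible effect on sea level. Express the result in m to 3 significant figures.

≈ 0.602 m

The Brenith floating ice tongue is floating and already displaces its own weight of water, so its melt adds essentially nothing to sea level.
Brenard: 2.12×10^5 Gt = 2.120×10^17 kg; dividing by ρ_w = 1.025 g cm⁻³ = 1025 kg m⁻³ gives 2.068×10^14 m³ of water.
Selell: 1580 km³ × (914/1025) = 1409 km³ of water.
Total added water ≈ 2.082×10^14 m³ over 3.46×10^14 m² → Δh = 0.602 m.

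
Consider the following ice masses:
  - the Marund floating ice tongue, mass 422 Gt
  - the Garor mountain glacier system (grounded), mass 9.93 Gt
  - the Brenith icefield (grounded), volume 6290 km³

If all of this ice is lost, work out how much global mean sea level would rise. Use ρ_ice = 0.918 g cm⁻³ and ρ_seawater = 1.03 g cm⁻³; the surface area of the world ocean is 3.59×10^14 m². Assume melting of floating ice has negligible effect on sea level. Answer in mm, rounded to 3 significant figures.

≈ 15.6 mm

The Marund floating ice tongue is floating and already displaces its own weight of water, so its melt adds essentially nothing to sea level.
Garor: 9.93 Gt = 9.930×10^12 kg; dividing by ρ_w = 1.03 g cm⁻³ = 1030 kg m⁻³ gives 9.641×10^9 m³ of water.
Brenith: 6290 km³ × (918/1030) = 5606 km³ of water.
Total added water ≈ 5.616×10^12 m³ over 3.59×10^14 m² → Δh = 0.0156 m = 15.6 mm.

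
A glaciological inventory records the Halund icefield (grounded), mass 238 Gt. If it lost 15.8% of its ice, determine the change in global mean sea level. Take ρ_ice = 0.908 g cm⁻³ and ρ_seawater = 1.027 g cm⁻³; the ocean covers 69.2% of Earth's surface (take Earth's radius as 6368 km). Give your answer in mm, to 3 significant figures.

≈ 0.104 mm

Halund: 0.158 × 238 Gt = 3.760×10^13 kg; dividing by ρ_w = 1.027 g cm⁻³ = 1027 kg m⁻³ gives 3.662×10^10 m³ of water.
Spread over 3.53×10^14 m² of ocean, Δh = 3.662×10^10 / 3.53×10^14 = 1.04×10^-4 m = 0.104 mm.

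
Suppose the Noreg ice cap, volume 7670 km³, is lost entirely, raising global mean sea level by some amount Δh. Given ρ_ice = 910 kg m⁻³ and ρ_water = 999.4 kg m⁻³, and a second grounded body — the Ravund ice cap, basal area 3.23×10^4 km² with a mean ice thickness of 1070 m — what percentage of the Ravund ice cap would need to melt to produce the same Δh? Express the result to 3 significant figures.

≈ 22.2 %

Equal sea-level rise means equal mass of meltwater, i.e. equal mass of ice lost.
Ice mass of Noreg: 6.980×10^15 kg; ice mass of Ravund: 3.145×10^16 kg.
Fraction required = 6.980×10^15 / 3.145×10^16 = 0.222 → 22.2 %.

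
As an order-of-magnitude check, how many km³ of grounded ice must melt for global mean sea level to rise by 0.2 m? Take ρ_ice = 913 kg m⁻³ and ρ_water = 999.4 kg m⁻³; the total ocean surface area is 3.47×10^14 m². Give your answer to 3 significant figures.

Required water volume = Δh × A = 0.2 m × 3.47×10^14 m² = 6.940×10^13 m³ = 6.940×10^4 km³.
Ice volume = water volume × ρ_w/ρ_ice = 6.940×10^4 × 999.4/913 = 7.60×10^4 km³.

≈ 7.60×10^4 km³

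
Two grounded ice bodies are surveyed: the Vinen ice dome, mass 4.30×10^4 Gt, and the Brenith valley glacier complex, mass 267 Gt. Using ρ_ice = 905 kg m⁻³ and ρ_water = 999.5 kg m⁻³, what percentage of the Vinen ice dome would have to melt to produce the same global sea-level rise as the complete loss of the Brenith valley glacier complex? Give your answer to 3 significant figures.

≈ 0.621 %

Equal sea-level rise means equal mass of meltwater, i.e. equal mass of ice lost.
Ice mass of Brenith: 2.670×10^14 kg; ice mass of Vinen: 4.300×10^16 kg.
Fraction required = 2.670×10^14 / 4.300×10^16 = 6.21×10^-3 → 0.621 %.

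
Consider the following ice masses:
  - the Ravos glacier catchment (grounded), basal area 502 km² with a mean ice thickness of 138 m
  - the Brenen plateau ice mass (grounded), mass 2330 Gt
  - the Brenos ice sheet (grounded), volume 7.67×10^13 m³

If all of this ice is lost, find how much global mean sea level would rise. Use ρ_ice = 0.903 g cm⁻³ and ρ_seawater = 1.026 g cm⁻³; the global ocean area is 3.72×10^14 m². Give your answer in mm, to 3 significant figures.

Ravos: ice volume = 502 km² × 138 m = 69.28 km³; 69.28 × (903/1026) = 60.97 km³ of water.
Brenen: 2330 Gt = 2.330×10^15 kg; dividing by ρ_w = 1.026 g cm⁻³ = 1026 kg m⁻³ gives 2.271×10^12 m³ of water.
Brenos: 7.67×10^13 m³ × (903/1026) = 6.750×10^13 m³ of water.
Total added water ≈ 6.984×10^13 m³ over 3.72×10^14 m² → Δh = 0.188 m = 188 mm.

≈ 188 mm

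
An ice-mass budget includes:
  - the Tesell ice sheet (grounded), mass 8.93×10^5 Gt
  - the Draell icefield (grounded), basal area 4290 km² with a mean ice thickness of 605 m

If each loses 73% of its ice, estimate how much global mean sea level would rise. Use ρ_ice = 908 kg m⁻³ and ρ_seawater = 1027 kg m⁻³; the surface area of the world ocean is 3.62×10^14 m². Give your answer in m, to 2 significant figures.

Tesell: 0.73 × 8.93×10^5 Gt = 6.519×10^17 kg; dividing by ρ_w = 1027 kg m⁻³ gives 6.348×10^14 m³ of water.
Draell: ice volume = 4290 km² × 605 m = 2595 km³; 0.73 × 2595 × (908/1027) = 1675 km³ of water.
Total added water ≈ 6.364×10^14 m³ over 3.62×10^14 m² → Δh = 1.76 m.

≈ 1.8 m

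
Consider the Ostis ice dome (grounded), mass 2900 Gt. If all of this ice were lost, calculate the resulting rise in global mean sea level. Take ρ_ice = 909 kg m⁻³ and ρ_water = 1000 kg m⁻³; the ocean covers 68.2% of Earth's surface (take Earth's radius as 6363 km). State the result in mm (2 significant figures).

Ostis: 2900 Gt = 2.900×10^15 kg; dividing by ρ_w = 1000 kg m⁻³ gives 2.900×10^12 m³ of water.
Spread over 3.47×10^14 m² of ocean, Δh = 2.900×10^12 / 3.47×10^14 = 8.36×10^-3 m = 8.4 mm.

≈ 8.4 mm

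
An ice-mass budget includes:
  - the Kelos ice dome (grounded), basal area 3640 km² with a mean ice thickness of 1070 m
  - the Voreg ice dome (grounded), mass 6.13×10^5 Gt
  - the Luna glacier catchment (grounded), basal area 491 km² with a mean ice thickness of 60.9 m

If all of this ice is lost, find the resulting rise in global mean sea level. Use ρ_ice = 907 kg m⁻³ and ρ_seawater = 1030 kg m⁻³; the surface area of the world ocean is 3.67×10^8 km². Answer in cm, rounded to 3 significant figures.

Kelos: ice volume = 3640 km² × 1070 m = 3895 km³; 3895 × (907/1030) = 3430 km³ of water.
Voreg: 6.13×10^5 Gt = 6.130×10^17 kg; dividing by ρ_w = 1030 kg m⁻³ gives 5.951×10^14 m³ of water.
Luna: ice volume = 491 km² × 60.9 m = 29.90 km³; 29.90 × (907/1030) = 26.33 km³ of water.
Total added water ≈ 5.986×10^14 m³ over 3.67×10^14 m² → Δh = 1.63 m = 163 cm.

≈ 163 cm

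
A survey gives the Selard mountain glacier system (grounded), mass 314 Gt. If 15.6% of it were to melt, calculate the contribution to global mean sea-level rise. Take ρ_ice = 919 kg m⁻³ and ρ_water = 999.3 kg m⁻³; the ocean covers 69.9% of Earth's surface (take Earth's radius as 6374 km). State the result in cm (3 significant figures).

Selard: 0.156 × 314 Gt = 4.898×10^13 kg; dividing by ρ_w = 999.3 kg m⁻³ gives 4.902×10^10 m³ of water.
Spread over 3.57×10^14 m² of ocean, Δh = 4.902×10^10 / 3.57×10^14 = 1.37×10^-4 m = 0.0137 cm.

≈ 0.0137 cm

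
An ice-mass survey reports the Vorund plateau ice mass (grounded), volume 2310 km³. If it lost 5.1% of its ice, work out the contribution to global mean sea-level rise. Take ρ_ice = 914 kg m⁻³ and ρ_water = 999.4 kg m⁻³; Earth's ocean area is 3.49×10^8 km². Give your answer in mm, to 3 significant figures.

≈ 0.309 mm

Vorund: 0.051 × 2310 km³ × (914/999.4) = 107.7 km³ of water.
Spread over 3.49×10^14 m² of ocean, Δh = 1.077×10^11 / 3.49×10^14 = 3.09×10^-4 m = 0.309 mm.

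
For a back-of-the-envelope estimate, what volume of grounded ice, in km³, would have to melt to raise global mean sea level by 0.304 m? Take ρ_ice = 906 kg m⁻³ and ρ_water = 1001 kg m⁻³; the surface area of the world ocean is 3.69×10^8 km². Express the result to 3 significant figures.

≈ 1.24×10^5 km³

Required water volume = Δh × A = 0.304 m × 3.69×10^14 m² = 1.122×10^14 m³ = 1.122×10^5 km³.
Ice volume = water volume × ρ_w/ρ_ice = 1.122×10^5 × 1001/906 = 1.24×10^5 km³.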